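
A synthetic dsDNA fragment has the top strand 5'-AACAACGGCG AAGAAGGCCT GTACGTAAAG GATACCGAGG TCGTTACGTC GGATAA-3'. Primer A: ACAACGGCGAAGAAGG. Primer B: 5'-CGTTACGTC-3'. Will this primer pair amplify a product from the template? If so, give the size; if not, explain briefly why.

Primer A (ACAACGGCGAAGAAGG) matches the top strand at positions 2–17 (3' end points downstream).
Primer B (CGTTACGTC) also matches the top strand directly, at positions 42–50 — its reverse complement GACGTAACG is not present.
Both primers anneal to the bottom strand with 3' ends pointing the same way, so neither can prime synthesis back toward the other.

No product — both primers anneal to the same strand and extend in the same direction.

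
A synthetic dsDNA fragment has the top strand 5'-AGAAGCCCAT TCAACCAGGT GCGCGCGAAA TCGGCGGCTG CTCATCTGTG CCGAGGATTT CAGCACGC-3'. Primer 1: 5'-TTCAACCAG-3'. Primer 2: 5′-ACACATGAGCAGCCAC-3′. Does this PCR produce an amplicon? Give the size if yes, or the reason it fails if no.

No product — primer 2 has no binding site in the template.

Primer 2 (ACACATGAGCAGCCAC) does not match the top strand, and its reverse complement GTGGCTGCTCATGTGT does not match either.
With no annealing site for primer 2, no amplification occurs.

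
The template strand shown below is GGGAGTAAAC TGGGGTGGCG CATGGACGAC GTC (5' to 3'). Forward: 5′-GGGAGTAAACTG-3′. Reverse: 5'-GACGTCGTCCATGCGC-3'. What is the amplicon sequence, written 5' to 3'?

Scanning the template, GGGAGTAAACTG occurs at positions 1–12; this primer anneals to the bottom strand there with its 3' end pointing downstream.
Reverse complement of the reverse primer: GCGCATGGACGACGTC. This occurs on the top strand at positions 18–33.
The product is the template from position 1 through 33 (33 bp).

5'-GGGAGTAAACTGGGGTGGCGCATGGACGACGTC-3'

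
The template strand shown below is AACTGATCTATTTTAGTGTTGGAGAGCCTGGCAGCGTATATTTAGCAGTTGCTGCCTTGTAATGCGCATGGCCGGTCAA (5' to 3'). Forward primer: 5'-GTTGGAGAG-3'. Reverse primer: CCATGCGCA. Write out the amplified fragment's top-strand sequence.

Scanning the template, GTTGGAGAG occurs at positions 18–26; this primer anneals to the bottom strand there with its 3' end pointing downstream.
Reverse complement of the reverse primer: TGCGCATGG. This occurs on the top strand at positions 63–71.
The product is the template from position 18 through 71 (54 bp).

5'-GTTGGAGAGCCTGGCAGCGTATATTTAGCAGTTGCTGCCTTGTAATGCGCATGG-3'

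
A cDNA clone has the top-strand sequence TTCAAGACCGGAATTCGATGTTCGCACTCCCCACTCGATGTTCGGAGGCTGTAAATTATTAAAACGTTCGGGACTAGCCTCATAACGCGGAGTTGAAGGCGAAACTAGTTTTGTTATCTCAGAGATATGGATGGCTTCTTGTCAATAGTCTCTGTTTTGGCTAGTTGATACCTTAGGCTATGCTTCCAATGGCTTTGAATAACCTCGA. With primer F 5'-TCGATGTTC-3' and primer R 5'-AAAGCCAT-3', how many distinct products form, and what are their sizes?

Two products: 182 bp, 162 bp

The forward primer TCGATGTTC matches the top strand at positions 15–23, 35–43.
The reverse primer's reverse complement is ATGGCTTT, matching at positions 189–196.
Each forward site pairs with the reverse site to give a product ending at position 196: sizes 182, 162 bp.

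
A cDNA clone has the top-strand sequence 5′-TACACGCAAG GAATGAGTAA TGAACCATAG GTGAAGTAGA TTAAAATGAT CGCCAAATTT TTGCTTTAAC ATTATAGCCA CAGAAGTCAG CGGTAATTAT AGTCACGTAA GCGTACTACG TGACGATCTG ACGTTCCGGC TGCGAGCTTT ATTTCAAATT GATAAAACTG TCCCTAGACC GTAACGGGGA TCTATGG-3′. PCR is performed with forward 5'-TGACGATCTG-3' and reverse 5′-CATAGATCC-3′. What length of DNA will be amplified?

76 bp

Forward primer TGACGATCTG is found on the top strand at positions 121–130.
Taking the reverse complement of CATAGATCC gives GGATCTATG, found at positions 188–196 on the template; the primer anneals here to the top strand with its 3' end pointing upstream.
Amplicon spans positions 121–196: 76 bp.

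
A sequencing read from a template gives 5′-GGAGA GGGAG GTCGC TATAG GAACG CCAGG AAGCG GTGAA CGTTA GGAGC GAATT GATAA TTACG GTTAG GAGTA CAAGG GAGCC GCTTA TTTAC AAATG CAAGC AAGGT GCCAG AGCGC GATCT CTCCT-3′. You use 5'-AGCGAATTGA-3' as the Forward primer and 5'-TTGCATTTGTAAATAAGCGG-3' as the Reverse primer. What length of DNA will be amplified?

56 bp

Forward primer AGCGAATTGA is found on the top strand at positions 48–57.
Reverse complement of the reverse primer: CCGCTTATTTACAAATGCAA. This occurs on the top strand at positions 84–103.
Product length = (reverse-primer end) − (forward-primer start) + 1 = 103 − 48 + 1 = 56 bp.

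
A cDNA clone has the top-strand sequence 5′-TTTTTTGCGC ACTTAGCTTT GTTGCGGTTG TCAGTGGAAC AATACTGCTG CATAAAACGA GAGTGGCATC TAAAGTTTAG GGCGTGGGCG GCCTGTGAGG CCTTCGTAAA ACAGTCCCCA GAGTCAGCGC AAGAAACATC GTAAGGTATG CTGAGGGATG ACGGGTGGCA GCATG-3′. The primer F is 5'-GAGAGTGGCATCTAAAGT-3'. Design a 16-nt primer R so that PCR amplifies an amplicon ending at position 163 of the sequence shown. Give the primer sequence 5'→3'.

5'-CGTCATCCCTCAGCAT-3'

The forward primer binds at positions 59–76; the product's 3' end on the top strand is position 163.
The reverse primer anneals to the top strand over positions 148–163, i.e. to ATGCTGAGGGATGACG.
Its sequence written 5'→3' is the reverse complement: CGTCATCCCTCAGCAT.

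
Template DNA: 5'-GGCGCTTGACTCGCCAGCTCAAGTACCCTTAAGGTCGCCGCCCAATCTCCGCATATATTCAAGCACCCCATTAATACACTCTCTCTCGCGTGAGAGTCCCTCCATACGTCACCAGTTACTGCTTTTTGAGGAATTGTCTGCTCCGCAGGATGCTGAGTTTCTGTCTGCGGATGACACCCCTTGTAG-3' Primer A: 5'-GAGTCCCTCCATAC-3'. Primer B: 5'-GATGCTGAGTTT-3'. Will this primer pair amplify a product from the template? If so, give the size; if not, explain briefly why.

Primer A (GAGTCCCTCCATAC) matches the top strand at positions 94–107 (3' end points downstream).
Primer B (GATGCTGAGTTT) also matches the top strand directly, at positions 149–160 — its reverse complement AAACTCAGCATC is not present.
Both primers anneal to the bottom strand with 3' ends pointing the same way, so neither can prime synthesis back toward the other.

No product — both primers anneal to the same strand and extend in the same direction.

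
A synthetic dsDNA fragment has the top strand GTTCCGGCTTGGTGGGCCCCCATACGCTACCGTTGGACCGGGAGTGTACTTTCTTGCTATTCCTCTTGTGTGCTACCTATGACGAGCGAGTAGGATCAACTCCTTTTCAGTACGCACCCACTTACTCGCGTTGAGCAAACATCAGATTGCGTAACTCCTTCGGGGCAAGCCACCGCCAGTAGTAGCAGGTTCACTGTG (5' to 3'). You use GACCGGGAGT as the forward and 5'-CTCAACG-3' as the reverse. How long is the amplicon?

100 bp

Forward primer GACCGGGAGT is found on the top strand at positions 36–45.
Reverse complement of the reverse primer: CGTTGAG. This occurs on the top strand at positions 129–135.
The product runs from position 36 to position 135, so its length is 135 − 36 + 1 = 100 bp.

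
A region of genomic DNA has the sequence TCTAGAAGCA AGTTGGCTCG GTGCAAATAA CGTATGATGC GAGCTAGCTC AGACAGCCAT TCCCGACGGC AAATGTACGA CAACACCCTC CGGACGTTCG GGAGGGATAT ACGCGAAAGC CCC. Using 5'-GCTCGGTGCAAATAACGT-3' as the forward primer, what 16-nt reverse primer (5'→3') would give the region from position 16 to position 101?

5'-CCGAACGTCCGGAGGG-3'

The product's 3' end on the top strand is position 101.
The reverse primer anneals to the top strand over positions 86–101, i.e. to CCCTCCGGACGTTCGG.
Its sequence written 5'→3' is the reverse complement: CCGAACGTCCGGAGGG.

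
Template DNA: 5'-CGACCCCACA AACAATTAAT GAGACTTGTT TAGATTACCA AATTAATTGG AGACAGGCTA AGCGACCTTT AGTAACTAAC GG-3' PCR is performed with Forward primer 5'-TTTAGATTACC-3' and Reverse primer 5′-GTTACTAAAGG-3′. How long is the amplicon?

Scanning the template, TTTAGATTACC occurs at positions 29–39; this primer anneals to the bottom strand there with its 3' end pointing downstream.
Reverse complement of the reverse primer: CCTTTAGTAAC. This occurs on the top strand at positions 66–76.
The product runs from position 29 to position 76, so its length is 76 − 29 + 1 = 48 bp.

48 bp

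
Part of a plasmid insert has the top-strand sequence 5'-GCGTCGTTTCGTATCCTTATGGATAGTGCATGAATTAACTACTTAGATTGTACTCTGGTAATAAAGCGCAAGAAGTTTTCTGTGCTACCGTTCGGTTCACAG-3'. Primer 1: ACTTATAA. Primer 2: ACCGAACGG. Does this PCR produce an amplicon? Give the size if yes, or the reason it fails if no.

No product — primer 1 has no binding site in the template.

Primer 1 (ACTTATAA) does not match the top strand, and its reverse complement TTATAAGT does not match either.
With no annealing site for primer 1, no amplification occurs.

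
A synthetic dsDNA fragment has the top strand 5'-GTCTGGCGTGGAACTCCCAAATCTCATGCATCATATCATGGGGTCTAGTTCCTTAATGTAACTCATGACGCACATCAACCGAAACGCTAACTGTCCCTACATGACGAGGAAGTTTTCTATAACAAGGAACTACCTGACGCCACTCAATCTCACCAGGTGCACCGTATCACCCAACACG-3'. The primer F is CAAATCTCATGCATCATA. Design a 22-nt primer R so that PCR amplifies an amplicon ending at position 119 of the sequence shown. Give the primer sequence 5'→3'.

5'-TAGAAAACTTCCTCGTCATGTA-3'

The forward primer binds at positions 18–35; the product's 3' end on the top strand is position 119.
The reverse primer anneals to the top strand over positions 98–119, i.e. to TACATGACGAGGAAGTTTTCTA.
Its sequence written 5'→3' is the reverse complement: TAGAAAACTTCCTCGTCATGTA.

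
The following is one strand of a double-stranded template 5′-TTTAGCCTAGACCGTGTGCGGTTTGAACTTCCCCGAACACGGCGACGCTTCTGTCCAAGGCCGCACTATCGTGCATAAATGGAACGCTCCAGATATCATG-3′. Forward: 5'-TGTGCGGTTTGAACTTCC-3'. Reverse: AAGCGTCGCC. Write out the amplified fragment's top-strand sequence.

Scanning the template, TGTGCGGTTTGAACTTCC occurs at positions 15–32; this primer anneals to the bottom strand there with its 3' end pointing downstream.
Reverse complement of the reverse primer: GGCGACGCTT. This occurs on the top strand at positions 41–50.
The product is the template from position 15 through 50 (36 bp).

5'-TGTGCGGTTTGAACTTCCCCGAACACGGCGACGCTT-3'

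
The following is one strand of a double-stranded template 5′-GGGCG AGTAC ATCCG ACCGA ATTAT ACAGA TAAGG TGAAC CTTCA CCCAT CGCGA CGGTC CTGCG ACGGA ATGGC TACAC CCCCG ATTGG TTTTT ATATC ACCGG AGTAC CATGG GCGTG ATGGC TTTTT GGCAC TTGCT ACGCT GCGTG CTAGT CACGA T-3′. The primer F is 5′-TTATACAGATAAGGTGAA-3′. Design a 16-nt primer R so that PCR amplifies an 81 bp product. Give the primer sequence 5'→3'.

5'-GTGATATAAAAACCAA-3'

The forward primer binds at positions 22–39, so an 81 bp product ends at position 22 + 81 − 1 = 102.
The reverse primer anneals to the top strand over positions 87–102, i.e. to TTGGTTTTTATATCAC.
Its sequence written 5'→3' is the reverse complement: GTGATATAAAAACCAA.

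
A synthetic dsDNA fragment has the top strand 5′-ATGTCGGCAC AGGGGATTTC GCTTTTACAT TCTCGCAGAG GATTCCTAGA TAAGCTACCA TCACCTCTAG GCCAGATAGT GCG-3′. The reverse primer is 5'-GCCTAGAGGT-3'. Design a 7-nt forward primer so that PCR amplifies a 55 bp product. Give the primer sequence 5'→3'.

5'-TTCGCTT-3'

The reverse primer's reverse complement ACCTCTAGGC matches the template at positions 63–72, so the product ends at position 72.
A 55 bp product then starts at position 72 − 55 + 1 = 18.
The forward primer is identical to the top strand there: TTCGCTT.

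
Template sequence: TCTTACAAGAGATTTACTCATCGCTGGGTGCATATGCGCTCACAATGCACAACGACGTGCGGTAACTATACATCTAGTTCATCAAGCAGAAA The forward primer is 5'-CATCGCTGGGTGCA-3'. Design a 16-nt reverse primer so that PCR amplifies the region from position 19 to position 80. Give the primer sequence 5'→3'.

5'-GAACTAGATGTATAGT-3'

The product's 3' end on the top strand is position 80.
The reverse primer anneals to the top strand over positions 65–80, i.e. to ACTATACATCTAGTTC.
Its sequence written 5'→3' is the reverse complement: GAACTAGATGTATAGT.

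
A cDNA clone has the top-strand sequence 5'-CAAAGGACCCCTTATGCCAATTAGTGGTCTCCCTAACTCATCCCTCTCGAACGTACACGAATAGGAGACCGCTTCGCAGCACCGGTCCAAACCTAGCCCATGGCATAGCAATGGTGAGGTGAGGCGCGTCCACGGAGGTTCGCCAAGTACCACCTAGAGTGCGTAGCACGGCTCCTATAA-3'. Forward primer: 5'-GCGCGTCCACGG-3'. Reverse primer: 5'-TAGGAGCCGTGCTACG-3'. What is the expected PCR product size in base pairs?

54 bp

The forward primer matches the template at positions 124–135.
Reverse complement of the reverse primer: CGTAGCACGGCTCCTA. This occurs on the top strand at positions 162–177.
Product length = (reverse-primer end) − (forward-primer start) + 1 = 177 − 124 + 1 = 54 bp.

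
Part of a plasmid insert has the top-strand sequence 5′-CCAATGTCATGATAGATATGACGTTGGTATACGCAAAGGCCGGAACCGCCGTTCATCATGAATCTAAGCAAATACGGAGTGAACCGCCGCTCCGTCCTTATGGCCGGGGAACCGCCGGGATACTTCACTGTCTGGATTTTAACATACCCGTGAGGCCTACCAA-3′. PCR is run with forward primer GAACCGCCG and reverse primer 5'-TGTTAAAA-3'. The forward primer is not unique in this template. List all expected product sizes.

The forward primer GAACCGCCG matches the top strand at positions 43–51, 81–89, 109–117.
The reverse primer's reverse complement is TTTTAACA, matching at positions 137–144.
Each forward site pairs with the reverse site to give a product ending at position 144: sizes 102, 64, 36 bp.

102 bp, 64 bp, 36 bp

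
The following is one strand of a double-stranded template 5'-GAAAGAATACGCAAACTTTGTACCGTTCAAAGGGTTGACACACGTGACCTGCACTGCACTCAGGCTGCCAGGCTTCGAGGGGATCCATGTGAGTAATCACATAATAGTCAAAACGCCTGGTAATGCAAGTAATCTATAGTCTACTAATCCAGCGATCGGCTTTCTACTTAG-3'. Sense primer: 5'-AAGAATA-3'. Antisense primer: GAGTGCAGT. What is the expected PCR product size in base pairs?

Forward primer AAGAATA is found on the top strand at positions 3–9.
The reverse primer's reverse complement is ACTGCACTC, which matches the template at positions 53–61.
Product length = (reverse-primer end) − (forward-primer start) + 1 = 61 − 3 + 1 = 59 bp.

59 bp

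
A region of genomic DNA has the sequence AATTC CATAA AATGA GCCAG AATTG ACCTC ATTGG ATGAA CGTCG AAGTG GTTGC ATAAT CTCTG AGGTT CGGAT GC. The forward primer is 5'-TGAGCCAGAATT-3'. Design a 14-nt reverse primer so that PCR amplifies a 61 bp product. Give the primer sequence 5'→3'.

The forward primer binds at positions 13–24, so a 61 bp product ends at position 13 + 61 − 1 = 73.
The reverse primer anneals to the top strand over positions 60–73, i.e. to TCTCTGAGGTTCGG.
Its sequence written 5'→3' is the reverse complement: CCGAACCTCAGAGA.

5'-CCGAACCTCAGAGA-3'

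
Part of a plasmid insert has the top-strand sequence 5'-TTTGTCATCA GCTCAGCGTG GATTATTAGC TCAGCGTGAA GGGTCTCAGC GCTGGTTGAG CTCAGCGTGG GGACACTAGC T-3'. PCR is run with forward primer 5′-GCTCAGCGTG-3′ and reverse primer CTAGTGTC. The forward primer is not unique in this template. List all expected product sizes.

The forward primer GCTCAGCGTG matches the top strand at positions 11–20, 29–38, 60–69.
The reverse primer's reverse complement is GACACTAG, matching at positions 72–79.
Each forward site pairs with the reverse site to give a product ending at position 79: sizes 69, 51, 20 bp.

69 bp, 51 bp, 20 bp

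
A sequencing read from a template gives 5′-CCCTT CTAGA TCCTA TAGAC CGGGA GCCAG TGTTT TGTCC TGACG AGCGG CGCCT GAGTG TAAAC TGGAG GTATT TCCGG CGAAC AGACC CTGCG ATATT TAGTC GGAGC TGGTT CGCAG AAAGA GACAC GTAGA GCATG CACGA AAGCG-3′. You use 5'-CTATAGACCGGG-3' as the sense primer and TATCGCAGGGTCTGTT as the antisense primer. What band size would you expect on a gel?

The forward primer matches the template at positions 13–24.
Taking the reverse complement of TATCGCAGGGTCTGTT gives AACAGACCCTGCGATA, found at positions 83–98 on the template; the primer anneals here to the top strand with its 3' end pointing upstream.
Product length = (reverse-primer end) − (forward-primer start) + 1 = 98 − 13 + 1 = 86 bp.

86 bp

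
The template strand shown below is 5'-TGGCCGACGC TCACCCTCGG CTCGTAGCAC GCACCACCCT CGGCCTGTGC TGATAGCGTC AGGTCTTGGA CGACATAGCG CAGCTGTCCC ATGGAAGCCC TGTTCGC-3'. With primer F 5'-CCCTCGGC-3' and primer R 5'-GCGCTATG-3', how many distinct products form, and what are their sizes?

The forward primer CCCTCGGC matches the top strand at positions 14–21, 37–44.
The reverse primer's reverse complement is CATAGCGC, matching at positions 74–81.
Each forward site pairs with the reverse site to give a product ending at position 81: sizes 68, 45 bp.

Two products: 68 bp, 45 bp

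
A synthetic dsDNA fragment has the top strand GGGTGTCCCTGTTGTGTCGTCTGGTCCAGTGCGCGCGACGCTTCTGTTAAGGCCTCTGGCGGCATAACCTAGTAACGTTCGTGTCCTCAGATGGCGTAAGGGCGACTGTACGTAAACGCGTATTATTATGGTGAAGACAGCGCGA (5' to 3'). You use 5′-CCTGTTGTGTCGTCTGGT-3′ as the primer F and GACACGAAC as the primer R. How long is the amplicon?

Forward primer CCTGTTGTGTCGTCTGGT is found on the top strand at positions 8–25.
The reverse primer's reverse complement is GTTCGTGTC, which matches the template at positions 77–85.
Product length = (reverse-primer end) − (forward-primer start) + 1 = 85 − 8 + 1 = 78 bp.

78 bp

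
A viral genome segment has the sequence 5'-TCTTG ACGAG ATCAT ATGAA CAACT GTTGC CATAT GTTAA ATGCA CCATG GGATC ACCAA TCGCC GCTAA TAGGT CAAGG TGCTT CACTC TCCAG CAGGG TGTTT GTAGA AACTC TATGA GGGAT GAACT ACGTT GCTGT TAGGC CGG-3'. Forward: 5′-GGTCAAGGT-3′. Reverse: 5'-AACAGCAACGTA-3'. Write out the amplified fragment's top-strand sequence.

Scanning the template, GGTCAAGGT occurs at positions 73–81; this primer anneals to the bottom strand there with its 3' end pointing downstream.
Reverse complement of the reverse primer: TACGTTGCTGTT. This occurs on the top strand at positions 130–141.
The product is the template from position 73 through 141 (69 bp).

5'-GGTCAAGGTGCTTCACTCTCCAGCAGGGTGTTTGTAGAAACTCTATGAGGGATGAACTACGTTGCTGTT-3'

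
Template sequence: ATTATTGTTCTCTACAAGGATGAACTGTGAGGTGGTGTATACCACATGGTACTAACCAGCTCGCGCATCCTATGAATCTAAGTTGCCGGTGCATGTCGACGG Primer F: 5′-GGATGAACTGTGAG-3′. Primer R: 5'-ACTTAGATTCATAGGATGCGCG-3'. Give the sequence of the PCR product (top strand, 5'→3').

The forward primer matches the template at positions 18–31.
Taking the reverse complement of ACTTAGATTCATAGGATGCGCG gives CGCGCATCCTATGAATCTAAGT, found at positions 62–83 on the template; the primer anneals here to the top strand with its 3' end pointing upstream.
The product is the template from position 18 through 83 (66 bp).

5'-GGATGAACTGTGAGGTGGTGTATACCACATGGTACTAACCAGCTCGCGCATCCTATGAATCTAAGT-3'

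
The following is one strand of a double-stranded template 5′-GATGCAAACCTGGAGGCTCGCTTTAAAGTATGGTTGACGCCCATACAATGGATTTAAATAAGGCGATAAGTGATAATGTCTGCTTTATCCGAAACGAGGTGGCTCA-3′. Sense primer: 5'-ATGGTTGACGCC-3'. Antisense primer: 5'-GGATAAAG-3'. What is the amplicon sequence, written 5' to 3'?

Forward primer ATGGTTGACGCC is found on the top strand at positions 30–41.
Taking the reverse complement of GGATAAAG gives CTTTATCC, found at positions 83–90 on the template; the primer anneals here to the top strand with its 3' end pointing upstream.
The product is the template from position 30 through 90 (61 bp).

5'-ATGGTTGACGCCCATACAATGGATTTAAATAAGGCGATAAGTGATAATGTCTGCTTTATCC-3'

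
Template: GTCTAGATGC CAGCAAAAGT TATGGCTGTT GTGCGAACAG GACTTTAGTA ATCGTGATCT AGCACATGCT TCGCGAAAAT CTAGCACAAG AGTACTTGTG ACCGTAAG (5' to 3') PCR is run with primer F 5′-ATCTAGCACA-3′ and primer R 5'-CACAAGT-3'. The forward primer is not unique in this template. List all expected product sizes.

The forward primer ATCTAGCACA matches the top strand at positions 57–66, 79–88.
The reverse primer's reverse complement is ACTTGTG, matching at positions 94–100.
Each forward site pairs with the reverse site to give a product ending at position 100: sizes 44, 22 bp.

44 bp, 22 bp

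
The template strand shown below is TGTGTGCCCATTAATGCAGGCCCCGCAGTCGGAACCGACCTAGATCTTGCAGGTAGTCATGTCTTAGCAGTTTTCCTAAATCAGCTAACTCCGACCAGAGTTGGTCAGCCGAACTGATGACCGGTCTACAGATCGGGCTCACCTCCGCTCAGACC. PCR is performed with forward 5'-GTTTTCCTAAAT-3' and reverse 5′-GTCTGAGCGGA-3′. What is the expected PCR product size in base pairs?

Forward primer GTTTTCCTAAAT is found on the top strand at positions 70–81.
Taking the reverse complement of GTCTGAGCGGA gives TCCGCTCAGAC, found at positions 144–154 on the template; the primer anneals here to the top strand with its 3' end pointing upstream.
The product runs from position 70 to position 154, so its length is 154 − 70 + 1 = 85 bp.

85 bp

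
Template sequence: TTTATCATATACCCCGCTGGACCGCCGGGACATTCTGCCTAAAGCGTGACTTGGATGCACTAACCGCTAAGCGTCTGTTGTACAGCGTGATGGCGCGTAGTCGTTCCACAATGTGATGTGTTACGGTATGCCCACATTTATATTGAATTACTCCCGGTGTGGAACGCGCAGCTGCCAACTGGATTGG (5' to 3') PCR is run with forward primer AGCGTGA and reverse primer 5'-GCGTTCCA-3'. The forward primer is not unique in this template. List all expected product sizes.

The forward primer AGCGTGA matches the top strand at positions 43–49, 84–90.
The reverse primer's reverse complement is TGGAACGC, matching at positions 160–167.
Each forward site pairs with the reverse site to give a product ending at position 167: sizes 125, 84 bp.

125 bp, 84 bp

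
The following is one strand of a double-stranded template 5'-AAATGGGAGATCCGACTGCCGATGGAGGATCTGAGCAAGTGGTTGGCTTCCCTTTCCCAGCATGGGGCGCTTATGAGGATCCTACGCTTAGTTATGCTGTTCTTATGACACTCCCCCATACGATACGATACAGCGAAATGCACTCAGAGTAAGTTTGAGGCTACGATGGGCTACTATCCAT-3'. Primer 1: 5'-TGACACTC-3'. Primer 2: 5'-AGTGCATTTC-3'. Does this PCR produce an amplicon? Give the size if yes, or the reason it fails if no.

Primer 1 (TGACACTC) matches the top strand at positions 106–113; it acts as a forward primer.
Primer 2's reverse complement is GAAATGCACT, matching the top strand at positions 135–144; it acts as a reverse primer.
The 3' ends face each other across positions 106–144, giving a 39 bp product.

Yes — a 39 bp product.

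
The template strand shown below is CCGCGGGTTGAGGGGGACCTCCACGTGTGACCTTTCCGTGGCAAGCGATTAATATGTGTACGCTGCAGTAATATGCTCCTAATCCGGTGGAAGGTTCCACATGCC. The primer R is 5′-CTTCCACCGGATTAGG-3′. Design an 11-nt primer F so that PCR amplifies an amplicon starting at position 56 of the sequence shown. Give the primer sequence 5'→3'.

The reverse primer's reverse complement CCTAATCCGGTGGAAG matches the template at positions 78–93; the product starts at position 56.
The forward primer is identical to the top strand over positions 56–66: GTGTACGCTGC.

5'-GTGTACGCTGC-3'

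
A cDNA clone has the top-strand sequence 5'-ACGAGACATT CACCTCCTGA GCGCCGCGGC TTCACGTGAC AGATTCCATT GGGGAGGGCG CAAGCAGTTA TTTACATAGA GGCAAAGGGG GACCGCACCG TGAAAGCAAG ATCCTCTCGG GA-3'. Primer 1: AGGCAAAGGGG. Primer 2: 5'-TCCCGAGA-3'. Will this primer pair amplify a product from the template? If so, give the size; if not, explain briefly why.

Yes — a 43 bp product.

Primer 1 (AGGCAAAGGGG) matches the top strand at positions 80–90; it acts as a forward primer.
Primer 2's reverse complement is TCTCGGGA, matching the top strand at positions 115–122; it acts as a reverse primer.
The 3' ends face each other across positions 80–122, giving a 43 bp product.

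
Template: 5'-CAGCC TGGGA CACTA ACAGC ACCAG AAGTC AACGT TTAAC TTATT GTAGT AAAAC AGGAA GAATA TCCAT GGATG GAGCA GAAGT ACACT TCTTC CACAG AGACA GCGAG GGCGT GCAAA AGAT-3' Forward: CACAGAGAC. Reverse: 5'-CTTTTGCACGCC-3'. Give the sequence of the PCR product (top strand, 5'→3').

The forward primer matches the template at positions 96–104.
The reverse primer's reverse complement is GGCGTGCAAAAG, which matches the template at positions 111–122.
The product is the template from position 96 through 122 (27 bp).

5'-CACAGAGACAGCGAGGGCGTGCAAAAG-3'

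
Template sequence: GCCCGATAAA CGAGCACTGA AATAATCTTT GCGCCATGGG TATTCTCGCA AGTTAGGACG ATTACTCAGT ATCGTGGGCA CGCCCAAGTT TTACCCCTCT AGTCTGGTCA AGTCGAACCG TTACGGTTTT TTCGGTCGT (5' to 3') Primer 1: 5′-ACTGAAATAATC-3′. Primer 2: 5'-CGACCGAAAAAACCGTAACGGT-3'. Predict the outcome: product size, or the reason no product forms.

Primer 1 (ACTGAAATAATC) matches the top strand at positions 16–27; it acts as a forward primer.
Primer 2's reverse complement is ACCGTTACGGTTTTTTCGGTCG, matching the top strand at positions 117–138; it acts as a reverse primer.
The 3' ends face each other across positions 16–138, giving a 123 bp product.

Yes — a 123 bp product.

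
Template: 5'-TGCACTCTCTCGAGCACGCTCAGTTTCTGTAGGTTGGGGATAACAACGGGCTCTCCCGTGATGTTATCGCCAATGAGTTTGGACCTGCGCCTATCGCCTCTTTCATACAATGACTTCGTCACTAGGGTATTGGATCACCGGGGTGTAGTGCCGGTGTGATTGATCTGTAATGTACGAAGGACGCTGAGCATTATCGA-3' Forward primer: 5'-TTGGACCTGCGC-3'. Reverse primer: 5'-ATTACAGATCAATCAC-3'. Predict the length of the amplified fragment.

93 bp

The forward primer matches the template at positions 79–90.
The reverse primer's reverse complement is GTGATTGATCTGTAAT, which matches the template at positions 156–171.
The product runs from position 79 to position 171, so its length is 171 − 79 + 1 = 93 bp.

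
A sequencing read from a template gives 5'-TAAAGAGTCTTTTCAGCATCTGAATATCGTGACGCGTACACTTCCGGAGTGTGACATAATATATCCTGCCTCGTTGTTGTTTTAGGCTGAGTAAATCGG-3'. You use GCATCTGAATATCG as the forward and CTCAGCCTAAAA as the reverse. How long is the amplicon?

76 bp

Scanning the template, GCATCTGAATATCG occurs at positions 16–29; this primer anneals to the bottom strand there with its 3' end pointing downstream.
Taking the reverse complement of CTCAGCCTAAAA gives TTTTAGGCTGAG, found at positions 80–91 on the template; the primer anneals here to the top strand with its 3' end pointing upstream.
The product runs from position 16 to position 91, so its length is 91 − 16 + 1 = 76 bp.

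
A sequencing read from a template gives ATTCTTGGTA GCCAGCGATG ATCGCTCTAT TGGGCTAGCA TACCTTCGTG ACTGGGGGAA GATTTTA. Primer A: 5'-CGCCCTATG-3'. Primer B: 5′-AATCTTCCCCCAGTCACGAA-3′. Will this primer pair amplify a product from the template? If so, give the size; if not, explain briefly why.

No product — primer A has no binding site in the template.

Primer A (CGCCCTATG) does not match the top strand, and its reverse complement CATAGGGCG does not match either.
With no annealing site for primer A, no amplification occurs.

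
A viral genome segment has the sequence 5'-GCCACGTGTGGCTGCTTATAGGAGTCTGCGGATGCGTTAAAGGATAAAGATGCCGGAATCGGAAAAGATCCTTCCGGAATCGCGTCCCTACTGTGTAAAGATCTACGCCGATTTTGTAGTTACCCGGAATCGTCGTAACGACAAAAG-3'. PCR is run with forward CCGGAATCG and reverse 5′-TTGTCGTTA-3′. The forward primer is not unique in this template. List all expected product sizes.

The forward primer CCGGAATCG matches the top strand at positions 53–61, 74–82, 124–132.
The reverse primer's reverse complement is TAACGACAA, matching at positions 136–144.
Each forward site pairs with the reverse site to give a product ending at position 144: sizes 92, 71, 21 bp.

92 bp, 71 bp, 21 bp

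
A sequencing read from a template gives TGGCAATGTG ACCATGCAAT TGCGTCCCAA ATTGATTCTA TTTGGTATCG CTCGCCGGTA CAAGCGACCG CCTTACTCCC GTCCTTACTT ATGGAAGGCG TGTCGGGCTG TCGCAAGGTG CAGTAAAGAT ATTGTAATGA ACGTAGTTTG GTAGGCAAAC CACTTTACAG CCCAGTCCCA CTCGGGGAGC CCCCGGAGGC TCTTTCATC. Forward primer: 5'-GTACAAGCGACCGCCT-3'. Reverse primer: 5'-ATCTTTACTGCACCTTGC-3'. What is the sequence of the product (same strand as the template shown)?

The forward primer matches the template at positions 58–73.
Reverse complement of the reverse primer: GCAAGGTGCAGTAAAGAT. This occurs on the top strand at positions 113–130.
The product is the template from position 58 through 130 (73 bp).

5'-GTACAAGCGACCGCCTTACTCCCGTCCTTACTTATGGAAGGCGTGTCGGGCTGTCGCAAGGTGCAGTAAAGAT-3'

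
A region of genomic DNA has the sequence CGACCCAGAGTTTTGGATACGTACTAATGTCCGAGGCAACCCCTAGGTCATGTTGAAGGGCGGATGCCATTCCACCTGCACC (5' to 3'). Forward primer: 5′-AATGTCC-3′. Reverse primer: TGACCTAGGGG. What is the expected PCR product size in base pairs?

The forward primer matches the template at positions 26–32.
Taking the reverse complement of TGACCTAGGGG gives CCCCTAGGTCA, found at positions 40–50 on the template; the primer anneals here to the top strand with its 3' end pointing upstream.
Product length = (reverse-primer end) − (forward-primer start) + 1 = 50 − 26 + 1 = 25 bp.

25 bp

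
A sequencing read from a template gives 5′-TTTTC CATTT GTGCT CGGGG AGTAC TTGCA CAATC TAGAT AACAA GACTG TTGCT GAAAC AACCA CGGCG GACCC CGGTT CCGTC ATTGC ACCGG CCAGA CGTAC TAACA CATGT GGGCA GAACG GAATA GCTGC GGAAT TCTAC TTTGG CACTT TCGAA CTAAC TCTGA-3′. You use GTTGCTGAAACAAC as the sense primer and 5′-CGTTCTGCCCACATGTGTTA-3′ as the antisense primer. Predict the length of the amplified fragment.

76 bp

The forward primer matches the template at positions 50–63.
The reverse primer's reverse complement is TAACACATGTGGGCAGAACG, which matches the template at positions 106–125.
Amplicon spans positions 50–125: 76 bp.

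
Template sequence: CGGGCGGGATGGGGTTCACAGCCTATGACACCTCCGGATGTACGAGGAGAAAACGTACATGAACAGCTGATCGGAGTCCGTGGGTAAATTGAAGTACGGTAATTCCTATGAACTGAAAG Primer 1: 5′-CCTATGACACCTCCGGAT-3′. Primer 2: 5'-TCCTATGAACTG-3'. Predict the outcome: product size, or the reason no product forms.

Primer 1 (CCTATGACACCTCCGGAT) matches the top strand at positions 22–39 (3' end points downstream).
Primer 2 (TCCTATGAACTG) also matches the top strand directly, at positions 104–115 — its reverse complement CAGTTCATAGGA is not present.
Both primers anneal to the bottom strand with 3' ends pointing the same way, so neither can prime synthesis back toward the other.

No product — both primers anneal to the same strand and extend in the same direction.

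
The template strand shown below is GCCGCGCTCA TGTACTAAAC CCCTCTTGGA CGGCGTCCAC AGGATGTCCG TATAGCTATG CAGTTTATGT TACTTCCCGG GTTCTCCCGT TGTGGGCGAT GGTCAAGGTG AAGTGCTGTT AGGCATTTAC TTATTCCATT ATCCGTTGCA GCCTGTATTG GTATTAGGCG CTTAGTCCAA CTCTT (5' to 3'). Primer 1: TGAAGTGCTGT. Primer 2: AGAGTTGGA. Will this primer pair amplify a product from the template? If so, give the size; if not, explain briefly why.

Primer 1 (TGAAGTGCTGT) matches the top strand at positions 109–119; it acts as a forward primer.
Primer 2's reverse complement is TCCAACTCT, matching the top strand at positions 176–184; it acts as a reverse primer.
The 3' ends face each other across positions 109–184, giving a 76 bp product.

Yes — a 76 bp product.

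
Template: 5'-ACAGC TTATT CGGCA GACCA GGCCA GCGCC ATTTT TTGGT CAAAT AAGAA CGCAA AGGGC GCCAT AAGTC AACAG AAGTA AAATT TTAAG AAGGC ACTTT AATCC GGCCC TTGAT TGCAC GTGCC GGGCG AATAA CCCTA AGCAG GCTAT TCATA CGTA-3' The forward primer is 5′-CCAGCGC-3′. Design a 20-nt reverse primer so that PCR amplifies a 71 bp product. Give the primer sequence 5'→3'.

The forward primer binds at positions 23–29, so a 71 bp product ends at position 23 + 71 − 1 = 93.
The reverse primer anneals to the top strand over positions 74–93, i.e. to AGAAGTAAAATTTTAAGAAG.
Its sequence written 5'→3' is the reverse complement: CTTCTTAAAATTTTACTTCT.

5'-CTTCTTAAAATTTTACTTCT-3'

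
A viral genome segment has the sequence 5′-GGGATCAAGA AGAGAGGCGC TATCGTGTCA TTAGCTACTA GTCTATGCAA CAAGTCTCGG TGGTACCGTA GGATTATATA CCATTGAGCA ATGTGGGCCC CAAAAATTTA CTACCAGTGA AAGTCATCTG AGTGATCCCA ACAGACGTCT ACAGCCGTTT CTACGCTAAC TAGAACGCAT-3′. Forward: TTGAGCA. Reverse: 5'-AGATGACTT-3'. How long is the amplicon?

Forward primer TTGAGCA is found on the top strand at positions 84–90.
The reverse primer's reverse complement is AAGTCATCT, which matches the template at positions 121–129.
Amplicon spans positions 84–129: 46 bp.

46 bp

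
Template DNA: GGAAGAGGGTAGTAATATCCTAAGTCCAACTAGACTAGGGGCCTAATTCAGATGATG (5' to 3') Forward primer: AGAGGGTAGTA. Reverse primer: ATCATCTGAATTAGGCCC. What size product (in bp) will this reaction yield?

53 bp

The forward primer matches the template at positions 4–14.
Reverse complement of the reverse primer: GGGCCTAATTCAGATGAT. This occurs on the top strand at positions 39–56.
The product runs from position 4 to position 56, so its length is 56 − 4 + 1 = 53 bp.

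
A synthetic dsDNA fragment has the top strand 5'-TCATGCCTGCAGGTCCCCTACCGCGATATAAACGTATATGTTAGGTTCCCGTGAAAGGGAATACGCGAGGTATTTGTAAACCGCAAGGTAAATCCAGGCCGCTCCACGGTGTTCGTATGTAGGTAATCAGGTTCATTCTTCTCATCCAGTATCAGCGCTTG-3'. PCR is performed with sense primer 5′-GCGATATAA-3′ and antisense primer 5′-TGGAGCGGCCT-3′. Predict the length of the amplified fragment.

Forward primer GCGATATAA is found on the top strand at positions 23–31.
The reverse primer's reverse complement is AGGCCGCTCCA, which matches the template at positions 96–106.
Amplicon spans positions 23–106: 84 bp.

84 bp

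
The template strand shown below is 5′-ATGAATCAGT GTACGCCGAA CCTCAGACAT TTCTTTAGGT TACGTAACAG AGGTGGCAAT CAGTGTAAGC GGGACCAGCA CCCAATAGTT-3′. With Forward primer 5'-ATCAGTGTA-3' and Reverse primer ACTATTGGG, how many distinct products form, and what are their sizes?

Two products: 85 bp, 31 bp

The forward primer ATCAGTGTA matches the top strand at positions 5–13, 59–67.
The reverse primer's reverse complement is CCCAATAGT, matching at positions 81–89.
Each forward site pairs with the reverse site to give a product ending at position 89: sizes 85, 31 bp.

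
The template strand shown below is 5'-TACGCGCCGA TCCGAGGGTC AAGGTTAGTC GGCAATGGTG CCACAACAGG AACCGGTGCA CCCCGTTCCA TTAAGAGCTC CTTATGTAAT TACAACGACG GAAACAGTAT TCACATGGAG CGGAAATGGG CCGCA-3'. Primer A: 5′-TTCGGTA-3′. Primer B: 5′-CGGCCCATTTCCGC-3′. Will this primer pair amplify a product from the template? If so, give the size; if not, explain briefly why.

No product — primer A has no binding site in the template.

Primer A (TTCGGTA) does not match the top strand, and its reverse complement TACCGAA does not match either.
With no annealing site for primer A, no amplification occurs.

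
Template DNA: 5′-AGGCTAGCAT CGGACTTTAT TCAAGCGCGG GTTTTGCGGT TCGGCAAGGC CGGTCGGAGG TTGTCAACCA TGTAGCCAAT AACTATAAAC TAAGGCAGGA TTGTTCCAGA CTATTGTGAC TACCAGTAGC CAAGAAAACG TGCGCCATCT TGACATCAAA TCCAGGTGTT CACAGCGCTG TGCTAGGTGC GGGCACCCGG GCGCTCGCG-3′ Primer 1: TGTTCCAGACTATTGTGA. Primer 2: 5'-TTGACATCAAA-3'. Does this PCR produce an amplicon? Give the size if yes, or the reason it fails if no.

No product — both primers anneal to the same strand and extend in the same direction.

Primer 1 (TGTTCCAGACTATTGTGA) matches the top strand at positions 102–119 (3' end points downstream).
Primer 2 (TTGACATCAAA) also matches the top strand directly, at positions 150–160 — its reverse complement TTTGATGTCAA is not present.
Both primers anneal to the bottom strand with 3' ends pointing the same way, so neither can prime synthesis back toward the other.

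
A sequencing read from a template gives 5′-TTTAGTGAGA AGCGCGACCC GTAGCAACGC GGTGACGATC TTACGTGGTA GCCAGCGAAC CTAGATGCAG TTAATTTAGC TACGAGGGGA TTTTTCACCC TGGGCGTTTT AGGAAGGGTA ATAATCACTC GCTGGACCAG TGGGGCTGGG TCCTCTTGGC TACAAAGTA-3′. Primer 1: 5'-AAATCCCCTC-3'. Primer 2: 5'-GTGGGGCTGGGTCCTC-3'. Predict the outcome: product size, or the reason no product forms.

No product — the primers' 3' ends point away from each other.

Primer 1 (AAATCCCCTC) has reverse complement GAGGGGATTT, which matches the top strand at positions 84–93; primer 1 anneals to the top strand there with its 3' end pointing upstream toward position 84.
Primer 2 (GTGGGGCTGGGTCCTC) matches the top strand directly at positions 140–155; it anneals to the bottom strand with its 3' end pointing downstream toward position 155.
The 3' ends diverge (primer 1 extends toward position 1, primer 2 toward position 169), so the primers never converge on a shared product.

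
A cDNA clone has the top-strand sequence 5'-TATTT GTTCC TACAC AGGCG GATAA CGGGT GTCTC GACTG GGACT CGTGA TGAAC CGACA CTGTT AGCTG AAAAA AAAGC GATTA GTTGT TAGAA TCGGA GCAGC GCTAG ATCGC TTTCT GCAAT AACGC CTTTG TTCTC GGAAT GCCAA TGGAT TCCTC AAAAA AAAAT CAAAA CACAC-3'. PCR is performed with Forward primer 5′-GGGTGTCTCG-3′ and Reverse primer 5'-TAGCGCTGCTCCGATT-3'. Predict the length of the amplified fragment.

83 bp

Scanning the template, GGGTGTCTCG occurs at positions 27–36; this primer anneals to the bottom strand there with its 3' end pointing downstream.
The reverse primer's reverse complement is AATCGGAGCAGCGCTA, which matches the template at positions 94–109.
Amplicon spans positions 27–109: 83 bp.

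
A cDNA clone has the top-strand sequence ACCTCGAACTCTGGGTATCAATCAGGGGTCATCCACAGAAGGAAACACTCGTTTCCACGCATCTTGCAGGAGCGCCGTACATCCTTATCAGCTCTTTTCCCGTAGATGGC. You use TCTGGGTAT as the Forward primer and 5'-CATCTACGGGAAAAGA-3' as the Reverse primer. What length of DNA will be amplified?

Forward primer TCTGGGTAT is found on the top strand at positions 10–18.
The reverse primer's reverse complement is TCTTTTCCCGTAGATG, which matches the template at positions 93–108.
The product runs from position 10 to position 108, so its length is 108 − 10 + 1 = 99 bp.

99 bp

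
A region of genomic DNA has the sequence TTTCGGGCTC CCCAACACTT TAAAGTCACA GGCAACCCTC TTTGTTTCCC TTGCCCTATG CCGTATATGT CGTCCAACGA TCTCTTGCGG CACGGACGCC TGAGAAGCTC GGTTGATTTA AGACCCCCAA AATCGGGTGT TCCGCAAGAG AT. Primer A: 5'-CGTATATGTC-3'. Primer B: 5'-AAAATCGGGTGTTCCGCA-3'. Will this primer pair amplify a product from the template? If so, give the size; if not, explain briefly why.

Primer A (CGTATATGTC) matches the top strand at positions 62–71 (3' end points downstream).
Primer B (AAAATCGGGTGTTCCGCA) also matches the top strand directly, at positions 129–146 — its reverse complement TGCGGAACACCCGATTTT is not present.
Both primers anneal to the bottom strand with 3' ends pointing the same way, so neither can prime synthesis back toward the other.

No product — both primers anneal to the same strand and extend in the same direction.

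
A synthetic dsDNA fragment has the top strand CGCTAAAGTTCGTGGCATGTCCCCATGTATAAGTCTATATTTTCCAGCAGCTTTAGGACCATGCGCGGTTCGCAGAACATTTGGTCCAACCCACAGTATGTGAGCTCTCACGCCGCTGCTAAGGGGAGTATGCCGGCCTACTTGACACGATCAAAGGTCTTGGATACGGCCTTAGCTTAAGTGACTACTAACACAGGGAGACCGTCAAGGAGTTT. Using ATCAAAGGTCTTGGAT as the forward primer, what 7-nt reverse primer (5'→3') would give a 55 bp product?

5'-CGGTCTC-3'

The forward primer binds at positions 150–165, so a 55 bp product ends at position 150 + 55 − 1 = 204.
The reverse primer anneals to the top strand over positions 198–204, i.e. to GAGACCG.
Its sequence written 5'→3' is the reverse complement: CGGTCTC.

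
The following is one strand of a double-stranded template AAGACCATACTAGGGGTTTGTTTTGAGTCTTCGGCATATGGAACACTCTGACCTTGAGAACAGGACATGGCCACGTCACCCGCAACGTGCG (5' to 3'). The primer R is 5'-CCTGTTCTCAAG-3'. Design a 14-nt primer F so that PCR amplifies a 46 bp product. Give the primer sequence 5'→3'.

The reverse primer's reverse complement CTTGAGAACAGG matches the template at positions 53–64, so the product ends at position 64.
A 46 bp product then starts at position 64 − 46 + 1 = 19.
The forward primer is identical to the top strand there: TGTTTTGAGTCTTC.

5'-TGTTTTGAGTCTTC-3'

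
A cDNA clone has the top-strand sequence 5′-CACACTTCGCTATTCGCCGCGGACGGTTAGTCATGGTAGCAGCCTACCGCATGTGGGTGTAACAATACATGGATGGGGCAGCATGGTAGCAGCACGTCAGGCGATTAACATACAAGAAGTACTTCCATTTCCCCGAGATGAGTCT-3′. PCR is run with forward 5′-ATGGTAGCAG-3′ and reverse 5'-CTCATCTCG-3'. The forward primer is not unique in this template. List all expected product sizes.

The forward primer ATGGTAGCAG matches the top strand at positions 33–42, 83–92.
The reverse primer's reverse complement is CGAGATGAG, matching at positions 134–142.
Each forward site pairs with the reverse site to give a product ending at position 142: sizes 110, 60 bp.

110 bp, 60 bp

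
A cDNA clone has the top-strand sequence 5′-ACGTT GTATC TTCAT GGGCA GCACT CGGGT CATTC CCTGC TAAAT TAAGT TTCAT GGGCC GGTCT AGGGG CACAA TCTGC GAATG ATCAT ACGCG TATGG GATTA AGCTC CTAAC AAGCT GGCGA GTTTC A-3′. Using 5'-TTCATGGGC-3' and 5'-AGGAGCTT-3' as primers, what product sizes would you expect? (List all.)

102 bp, 62 bp

The forward primer TTCATGGGC matches the top strand at positions 11–19, 51–59.
The reverse primer's reverse complement is AAGCTCCT, matching at positions 105–112.
Each forward site pairs with the reverse site to give a product ending at position 112: sizes 102, 62 bp.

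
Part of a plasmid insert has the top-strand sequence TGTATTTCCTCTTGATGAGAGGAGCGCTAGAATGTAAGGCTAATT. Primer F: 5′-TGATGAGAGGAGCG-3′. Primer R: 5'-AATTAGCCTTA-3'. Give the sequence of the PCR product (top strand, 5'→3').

Forward primer TGATGAGAGGAGCG is found on the top strand at positions 13–26.
Reverse complement of the reverse primer: TAAGGCTAATT. This occurs on the top strand at positions 35–45.
The product is the template from position 13 through 45 (33 bp).

5'-TGATGAGAGGAGCGCTAGAATGTAAGGCTAATT-3'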